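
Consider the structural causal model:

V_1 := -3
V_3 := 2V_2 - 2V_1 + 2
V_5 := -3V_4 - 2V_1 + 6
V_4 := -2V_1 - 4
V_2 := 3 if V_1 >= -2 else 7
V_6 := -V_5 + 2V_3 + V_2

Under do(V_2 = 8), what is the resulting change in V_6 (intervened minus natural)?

Under do(V_2=8), the mechanism V_2 := 3 if V_1 >= -2 else 7 is discarded; V_2 is fixed at 8.
V_3 = 2V_2 - 2V_1 + 2  [with V_2=8, V_1=-3]  = 24
V_4 = -2V_1 - 4  [with V_1=-3]  = 2
V_5 = -3V_4 - 2V_1 + 6  [with V_4=2, V_1=-3]  = 6
V_6 = -V_5 + 2V_3 + V_2  [with V_5=6, V_3=24, V_2=8]  = 50
Without intervention: V_2 = 3 if V_1 >= -2 else 7  [with V_1=-3]  = 7; V_3 = 2V_2 - 2V_1 + 2  [with V_2=7, V_1=-3]  = 22; V_4 = -2V_1 - 4  [with V_1=-3]  = 2; V_5 = -3V_4 - 2V_1 + 6  [with V_4=2, V_1=-3]  = 6; V_6 = -V_5 + 2V_3 + V_2  [with V_5=6, V_3=22, V_2=7]  = 45.
Change = 50 − 45 = 5.

5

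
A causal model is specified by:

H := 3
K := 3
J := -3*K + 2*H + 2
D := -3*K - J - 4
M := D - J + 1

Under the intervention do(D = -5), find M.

-3

Intervening sets D = -5 and removes its equation (D := -3*K - J - 4).
J = -3*K + 2*H + 2  [with K=3, H=3]  = -1
M = D - J + 1  [with D=-5, J=-1]  = -3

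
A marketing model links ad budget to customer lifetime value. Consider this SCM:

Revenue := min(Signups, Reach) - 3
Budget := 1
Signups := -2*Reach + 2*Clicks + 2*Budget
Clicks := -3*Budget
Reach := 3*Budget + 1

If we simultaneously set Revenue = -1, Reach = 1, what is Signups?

-6

Setting Revenue = -1, Reach = 1 by intervention discards those variables' equations.
Clicks = -3*Budget  [with Budget=1]  = -3
Signups = -2*Reach + 2*Clicks + 2*Budget  [with Reach=1, Clicks=-3, Budget=1]  = -6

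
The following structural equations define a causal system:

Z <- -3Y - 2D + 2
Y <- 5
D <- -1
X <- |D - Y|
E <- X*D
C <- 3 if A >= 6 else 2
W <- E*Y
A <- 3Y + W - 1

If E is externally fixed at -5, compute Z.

do(E=-5) replaces the equation E <- X*D with the constant E = -5.
No directed path runs from E to Z, so Z keeps its natural value.
Z = -3Y - 2D + 2  [with Y=5, D=-1]  = -11

-11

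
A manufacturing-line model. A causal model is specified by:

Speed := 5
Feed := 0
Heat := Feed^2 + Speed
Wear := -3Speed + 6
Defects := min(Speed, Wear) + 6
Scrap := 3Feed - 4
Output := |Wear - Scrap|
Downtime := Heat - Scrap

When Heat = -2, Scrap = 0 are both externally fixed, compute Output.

Under do(Heat = -2, Scrap = 0), each intervened variable's structural equation is replaced by its fixed value.
Wear = -3Speed + 6  [with Speed=5]  = -9
Output = |Wear - Scrap|  [with Wear=-9, Scrap=0]  = 9

9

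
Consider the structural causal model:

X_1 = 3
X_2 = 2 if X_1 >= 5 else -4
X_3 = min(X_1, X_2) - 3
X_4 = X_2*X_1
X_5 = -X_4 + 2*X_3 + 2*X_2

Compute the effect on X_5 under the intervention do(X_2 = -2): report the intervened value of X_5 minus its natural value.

do(X_2=-2) replaces the equation X_2 = 2 if X_1 >= 5 else -4 with the constant X_2 = -2.
X_3 = min(X_1, X_2) - 3  [with X_1=3, X_2=-2]  = -5
X_4 = X_2*X_1  [with X_2=-2, X_1=3]  = -6
X_5 = -X_4 + 2*X_3 + 2*X_2  [with X_4=-6, X_3=-5, X_2=-2]  = -8
Without intervention: X_2 = 2 if X_1 >= 5 else -4  [with X_1=3]  = -4; X_3 = min(X_1, X_2) - 3  [with X_1=3, X_2=-4]  = -7; X_4 = X_2*X_1  [with X_2=-4, X_1=3]  = -12; X_5 = -X_4 + 2*X_3 + 2*X_2  [with X_4=-12, X_3=-7, X_2=-4]  = -10.
Change = -8 − (-10) = 2.

2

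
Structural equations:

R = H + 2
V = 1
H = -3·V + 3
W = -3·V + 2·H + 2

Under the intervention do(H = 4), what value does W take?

7

The intervention breaks the incoming arrows to H: H = -3·V + 3 no longer applies, and H = 4.
W = -3·V + 2·H + 2  [with V=1, H=4]  = 7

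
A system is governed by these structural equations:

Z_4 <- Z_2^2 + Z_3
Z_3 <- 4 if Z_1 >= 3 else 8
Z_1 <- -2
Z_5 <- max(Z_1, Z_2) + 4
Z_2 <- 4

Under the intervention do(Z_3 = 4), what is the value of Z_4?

The intervention breaks the incoming arrows to Z_3: Z_3 <- 4 if Z_1 >= 3 else 8 no longer applies, and Z_3 = 4.
Z_4 = Z_2^2 + Z_3  [with Z_2=4, Z_3=4]  = 20

20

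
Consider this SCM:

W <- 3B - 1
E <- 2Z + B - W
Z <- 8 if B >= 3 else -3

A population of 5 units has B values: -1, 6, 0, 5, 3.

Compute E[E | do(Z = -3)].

Under do(Z=-3), Z's equation is replaced by Z=-3 for every unit. Per-unit E: -3, -17, -5, -15, -11. Mean = -10.2.

-10.2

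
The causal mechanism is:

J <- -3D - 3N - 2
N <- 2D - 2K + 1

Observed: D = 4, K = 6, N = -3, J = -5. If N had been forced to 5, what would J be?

The intervention breaks the incoming arrows to N: N <- 2D - 2K + 1 no longer applies, and N = 5.
J = -3D - 3N - 2  [with D=4, N=5]  = -29

-29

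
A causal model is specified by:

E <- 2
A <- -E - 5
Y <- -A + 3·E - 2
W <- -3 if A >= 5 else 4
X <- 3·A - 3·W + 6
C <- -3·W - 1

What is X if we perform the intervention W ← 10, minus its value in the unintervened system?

Intervening sets W = 10 and removes its equation (W <- -3 if A >= 5 else 4).
A = -E - 5  [with E=2]  = -7
X = 3·A - 3·W + 6  [with A=-7, W=10]  = -45
Without intervention: A = -E - 5  [with E=2]  = -7; W = -3 if A >= 5 else 4  [with A=-7]  = 4; X = 3·A - 3·W + 6  [with A=-7, W=4]  = -27.
Change = -45 − (-27) = -18.

-18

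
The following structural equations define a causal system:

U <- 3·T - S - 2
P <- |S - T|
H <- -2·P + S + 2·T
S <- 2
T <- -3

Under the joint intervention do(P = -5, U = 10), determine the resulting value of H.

The joint intervention fixes P = -5, U = 10, removing each variable's own equation.
H = -2·P + S + 2·T  [with P=-5, S=2, T=-3]  = 6

6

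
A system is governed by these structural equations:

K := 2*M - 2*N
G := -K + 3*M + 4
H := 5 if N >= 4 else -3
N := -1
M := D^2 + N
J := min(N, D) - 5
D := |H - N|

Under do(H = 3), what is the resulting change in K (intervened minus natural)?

do(H=3) replaces the equation H := 5 if N >= 4 else -3 with the constant H = 3.
D = |H - N|  [with H=3, N=-1]  = 4
M = D^2 + N  [with D=4, N=-1]  = 15
K = 2*M - 2*N  [with M=15, N=-1]  = 32
Without intervention: H = 5 if N >= 4 else -3  [with N=-1]  = -3; D = |H - N|  [with H=-3, N=-1]  = 2; M = D^2 + N  [with D=2, N=-1]  = 3; K = 2*M - 2*N  [with M=3, N=-1]  = 8.
Change = 32 − 8 = 24.

24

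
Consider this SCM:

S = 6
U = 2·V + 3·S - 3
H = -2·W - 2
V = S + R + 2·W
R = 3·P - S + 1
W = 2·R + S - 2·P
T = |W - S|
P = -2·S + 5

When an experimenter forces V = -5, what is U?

Under do(V=-5), the mechanism V = S + R + 2·W is discarded; V is fixed at -5.
U = 2·V + 3·S - 3  [with V=-5, S=6]  = 5

5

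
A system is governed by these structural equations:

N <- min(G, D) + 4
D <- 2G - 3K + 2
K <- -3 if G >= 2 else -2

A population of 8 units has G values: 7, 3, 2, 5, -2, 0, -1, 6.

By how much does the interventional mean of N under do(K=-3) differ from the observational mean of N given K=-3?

-2.1

do(K=-3) breaks K's dependence on G. With K=-3 fixed, N across the units is 11, 7, 6, 9, 2, 4, 3, 10, mean 6.5.
E[N|K=-3] averages over only the 5 units with K=-3 (G = 7, 3, 2, 5, 6): N = 11, 7, 6, 9, 10, mean 8.6.
Difference = 6.5 − 8.6 = -2.1.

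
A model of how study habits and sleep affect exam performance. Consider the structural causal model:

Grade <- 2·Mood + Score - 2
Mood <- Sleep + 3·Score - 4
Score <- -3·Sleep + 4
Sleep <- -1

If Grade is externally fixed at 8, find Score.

The intervention breaks the incoming arrows to Grade: Grade <- 2·Mood + Score - 2 no longer applies, and Grade = 8.
Since Score is not a descendant of the intervened variable, it is unaffected.
Score = -3·Sleep + 4  [with Sleep=-1]  = 7

7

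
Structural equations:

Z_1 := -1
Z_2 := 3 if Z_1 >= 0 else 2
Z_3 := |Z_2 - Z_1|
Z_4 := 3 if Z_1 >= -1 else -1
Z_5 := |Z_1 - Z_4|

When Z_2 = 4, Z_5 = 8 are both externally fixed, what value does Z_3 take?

Under do(Z_2 = 4, Z_5 = 8), each intervened variable's structural equation is replaced by its fixed value.
Z_3 = |Z_2 - Z_1|  [with Z_2=4, Z_1=-1]  = 5

5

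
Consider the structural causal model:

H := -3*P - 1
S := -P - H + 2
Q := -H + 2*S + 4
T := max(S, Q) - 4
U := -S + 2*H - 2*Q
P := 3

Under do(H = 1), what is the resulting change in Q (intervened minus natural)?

Under do(H=1), the mechanism H := -3*P - 1 is discarded; H is fixed at 1.
S = -P - H + 2  [with P=3, H=1]  = -2
Q = -H + 2*S + 4  [with H=1, S=-2]  = -1
Without intervention: H = -3*P - 1  [with P=3]  = -10; S = -P - H + 2  [with P=3, H=-10]  = 9; Q = -H + 2*S + 4  [with H=-10, S=9]  = 32.
Change = -1 − 32 = -33.

-33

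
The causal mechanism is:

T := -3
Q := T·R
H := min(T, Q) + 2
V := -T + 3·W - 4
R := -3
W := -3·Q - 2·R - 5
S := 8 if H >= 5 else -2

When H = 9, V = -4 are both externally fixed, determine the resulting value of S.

Setting H = 9, V = -4 by intervention discards those variables' equations.
S = 8 if H >= 5 else -2  [with H=9]  = 8

8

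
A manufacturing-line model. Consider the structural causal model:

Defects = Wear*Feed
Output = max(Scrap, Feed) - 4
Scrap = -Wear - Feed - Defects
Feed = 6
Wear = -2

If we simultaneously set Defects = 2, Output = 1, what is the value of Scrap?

-6

The joint intervention fixes Defects = 2, Output = 1, removing each variable's own equation.
Scrap = -Wear - Feed - Defects  [with Wear=-2, Feed=6, Defects=2]  = -6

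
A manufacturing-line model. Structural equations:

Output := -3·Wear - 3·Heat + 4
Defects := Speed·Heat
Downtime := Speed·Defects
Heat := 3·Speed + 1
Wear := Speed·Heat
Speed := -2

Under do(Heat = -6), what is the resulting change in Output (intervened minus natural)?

-3

do(Heat=-6) replaces the equation Heat := 3·Speed + 1 with the constant Heat = -6.
Wear = Speed·Heat  [with Speed=-2, Heat=-6]  = 12
Output = -3·Wear - 3·Heat + 4  [with Wear=12, Heat=-6]  = -14
Without intervention: Heat = 3·Speed + 1  [with Speed=-2]  = -5; Wear = Speed·Heat  [with Speed=-2, Heat=-5]  = 10; Output = -3·Wear - 3·Heat + 4  [with Wear=10, Heat=-5]  = -11.
Change = -14 − (-11) = -3.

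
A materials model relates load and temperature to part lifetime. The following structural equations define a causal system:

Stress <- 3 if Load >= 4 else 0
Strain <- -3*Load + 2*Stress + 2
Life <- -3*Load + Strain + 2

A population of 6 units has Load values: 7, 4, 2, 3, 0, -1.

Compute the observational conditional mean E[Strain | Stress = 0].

-1

E[Strain|Stress=0] averages over only the 4 units with Stress=0 (Load = 2, 3, 0, -1): Strain = -4, -7, 2, 5, mean -1.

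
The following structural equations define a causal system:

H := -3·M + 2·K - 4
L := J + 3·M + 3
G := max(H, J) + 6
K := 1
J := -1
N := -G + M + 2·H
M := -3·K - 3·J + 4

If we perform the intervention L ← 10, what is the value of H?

The intervention breaks the incoming arrows to L: L := J + 3·M + 3 no longer applies, and L = 10.
Since H is not a descendant of the intervened variable, it is unaffected.
M = -3·K - 3·J + 4  [with K=1, J=-1]  = 4
H = -3·M + 2·K - 4  [with M=4, K=1]  = -14

-14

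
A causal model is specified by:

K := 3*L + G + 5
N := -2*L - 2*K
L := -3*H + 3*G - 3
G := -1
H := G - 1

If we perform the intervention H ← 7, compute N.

do(H=7) replaces the equation H := G - 1 with the constant H = 7.
L = -3*H + 3*G - 3  [with H=7, G=-1]  = -27
K = 3*L + G + 5  [with L=-27, G=-1]  = -77
N = -2*L - 2*K  [with L=-27, K=-77]  = 208

208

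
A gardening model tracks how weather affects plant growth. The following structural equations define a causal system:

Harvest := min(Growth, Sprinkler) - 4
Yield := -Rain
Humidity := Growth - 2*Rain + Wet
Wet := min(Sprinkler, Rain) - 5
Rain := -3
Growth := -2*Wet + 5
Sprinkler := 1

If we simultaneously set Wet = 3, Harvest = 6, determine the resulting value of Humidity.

8

Setting Wet = 3, Harvest = 6 by intervention discards those variables' equations.
Growth = -2*Wet + 5  [with Wet=3]  = -1
Humidity = Growth - 2*Rain + Wet  [with Growth=-1, Rain=-3, Wet=3]  = 8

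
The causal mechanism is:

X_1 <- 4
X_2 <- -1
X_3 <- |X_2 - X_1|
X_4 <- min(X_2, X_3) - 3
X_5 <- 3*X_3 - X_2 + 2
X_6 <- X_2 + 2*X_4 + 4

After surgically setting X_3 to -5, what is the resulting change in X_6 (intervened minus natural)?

-8

The intervention breaks the incoming arrows to X_3: X_3 <- |X_2 - X_1| no longer applies, and X_3 = -5.
X_4 = min(X_2, X_3) - 3  [with X_2=-1, X_3=-5]  = -8
X_6 = X_2 + 2*X_4 + 4  [with X_2=-1, X_4=-8]  = -13
Without intervention: X_3 = |X_2 - X_1|  [with X_2=-1, X_1=4]  = 5; X_4 = min(X_2, X_3) - 3  [with X_2=-1, X_3=5]  = -4; X_6 = X_2 + 2*X_4 + 4  [with X_2=-1, X_4=-4]  = -5.
Change = -13 − (-5) = -8.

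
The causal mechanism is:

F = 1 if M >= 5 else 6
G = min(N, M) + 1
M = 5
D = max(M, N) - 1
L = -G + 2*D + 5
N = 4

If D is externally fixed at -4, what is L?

-8

The intervention breaks the incoming arrows to D: D = max(M, N) - 1 no longer applies, and D = -4.
G = min(N, M) + 1  [with N=4, M=5]  = 5
L = -G + 2*D + 5  [with G=5, D=-4]  = -8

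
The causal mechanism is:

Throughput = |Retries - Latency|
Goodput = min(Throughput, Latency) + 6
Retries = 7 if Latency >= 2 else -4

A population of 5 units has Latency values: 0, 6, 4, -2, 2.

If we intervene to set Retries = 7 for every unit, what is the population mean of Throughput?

do(Retries=7) breaks Retries's dependence on Latency. With Retries=7 fixed, Throughput across the units is 7, 1, 3, 9, 5, mean 5.

5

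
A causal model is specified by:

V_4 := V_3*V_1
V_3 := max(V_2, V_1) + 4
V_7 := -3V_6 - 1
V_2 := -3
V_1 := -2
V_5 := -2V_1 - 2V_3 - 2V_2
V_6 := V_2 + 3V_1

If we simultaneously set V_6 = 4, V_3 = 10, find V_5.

Under do(V_6 = 4, V_3 = 10), each intervened variable's structural equation is replaced by its fixed value.
V_5 = -2V_1 - 2V_3 - 2V_2  [with V_1=-2, V_3=10, V_2=-3]  = -10

-10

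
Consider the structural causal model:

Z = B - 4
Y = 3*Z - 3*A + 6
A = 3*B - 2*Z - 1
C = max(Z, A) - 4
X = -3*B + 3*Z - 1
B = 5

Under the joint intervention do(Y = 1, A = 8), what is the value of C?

4

Setting Y = 1, A = 8 by intervention discards those variables' equations.
Z = B - 4  [with B=5]  = 1
C = max(Z, A) - 4  [with Z=1, A=8]  = 4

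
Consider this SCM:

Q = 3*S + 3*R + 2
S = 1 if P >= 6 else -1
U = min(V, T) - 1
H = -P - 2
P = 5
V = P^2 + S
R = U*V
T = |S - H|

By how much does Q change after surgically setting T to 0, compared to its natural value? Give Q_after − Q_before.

-432

do(T=0) replaces the equation T = |S - H| with the constant T = 0.
S = 1 if P >= 6 else -1  [with P=5]  = -1
V = P^2 + S  [with P=5, S=-1]  = 24
U = min(V, T) - 1  [with V=24, T=0]  = -1
R = U*V  [with U=-1, V=24]  = -24
Q = 3*S + 3*R + 2  [with S=-1, R=-24]  = -73
Without intervention: S = 1 if P >= 6 else -1  [with P=5]  = -1; V = P^2 + S  [with P=5, S=-1]  = 24; H = -P - 2  [with P=5]  = -7; T = |S - H|  [with S=-1, H=-7]  = 6; U = min(V, T) - 1  [with V=24, T=6]  = 5; R = U*V  [with U=5, V=24]  = 120; Q = 3*S + 3*R + 2  [with S=-1, R=120]  = 359.
Change = -73 − 359 = -432.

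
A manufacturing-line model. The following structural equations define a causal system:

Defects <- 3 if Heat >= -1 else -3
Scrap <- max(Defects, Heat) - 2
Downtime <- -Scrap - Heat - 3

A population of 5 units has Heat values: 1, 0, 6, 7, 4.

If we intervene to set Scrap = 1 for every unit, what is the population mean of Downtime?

Every unit gets Scrap=1 under the intervention. Downtime values become -5, -4, -10, -11, -8; E[Downtime|do(Scrap=1)] = -7.6.

-7.6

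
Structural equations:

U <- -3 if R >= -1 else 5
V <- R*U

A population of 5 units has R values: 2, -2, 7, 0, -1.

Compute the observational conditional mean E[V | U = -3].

Observing U=-3 restricts to units where U's equation naturally yields -3: R ∈ {2, 7, 0, -1}. In that subpopulation V = -6, -21, 0, 3, mean -6.

-6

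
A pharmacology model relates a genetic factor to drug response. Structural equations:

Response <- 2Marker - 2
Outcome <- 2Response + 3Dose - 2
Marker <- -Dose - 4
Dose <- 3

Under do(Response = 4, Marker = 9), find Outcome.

15

The joint intervention fixes Response = 4, Marker = 9, removing each variable's own equation.
Outcome = 2Response + 3Dose - 2  [with Response=4, Dose=3]  = 15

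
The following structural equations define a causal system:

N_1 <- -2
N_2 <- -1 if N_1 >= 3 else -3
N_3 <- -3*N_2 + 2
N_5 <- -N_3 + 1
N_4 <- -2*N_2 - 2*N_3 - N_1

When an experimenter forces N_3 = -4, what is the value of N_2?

-3

Under do(N_3=-4), the mechanism N_3 <- -3*N_2 + 2 is discarded; N_3 is fixed at -4.
Since N_2 is not a descendant of the intervened variable, it is unaffected.
N_2 = -1 if N_1 >= 3 else -3  [with N_1=-2]  = -3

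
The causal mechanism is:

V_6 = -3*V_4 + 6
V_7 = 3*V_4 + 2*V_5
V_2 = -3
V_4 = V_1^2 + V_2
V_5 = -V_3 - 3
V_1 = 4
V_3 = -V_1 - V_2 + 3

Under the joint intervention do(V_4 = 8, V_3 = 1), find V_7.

16

The joint intervention fixes V_4 = 8, V_3 = 1, removing each variable's own equation.
V_5 = -V_3 - 3  [with V_3=1]  = -4
V_7 = 3*V_4 + 2*V_5  [with V_4=8, V_5=-4]  = 16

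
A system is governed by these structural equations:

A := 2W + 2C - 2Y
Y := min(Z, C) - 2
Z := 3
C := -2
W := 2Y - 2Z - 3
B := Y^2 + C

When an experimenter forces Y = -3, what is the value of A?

do(Y=-3) replaces the equation Y := min(Z, C) - 2 with the constant Y = -3.
W = 2Y - 2Z - 3  [with Y=-3, Z=3]  = -15
A = 2W + 2C - 2Y  [with W=-15, C=-2, Y=-3]  = -28

-28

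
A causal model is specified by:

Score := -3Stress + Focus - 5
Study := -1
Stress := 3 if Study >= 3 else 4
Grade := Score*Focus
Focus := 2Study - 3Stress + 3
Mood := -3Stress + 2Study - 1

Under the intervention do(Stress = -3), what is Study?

-1

Under do(Stress=-3), the mechanism Stress := 3 if Study >= 3 else 4 is discarded; Stress is fixed at -3.
Study is not downstream of the intervention, so its value is determined by the original equations.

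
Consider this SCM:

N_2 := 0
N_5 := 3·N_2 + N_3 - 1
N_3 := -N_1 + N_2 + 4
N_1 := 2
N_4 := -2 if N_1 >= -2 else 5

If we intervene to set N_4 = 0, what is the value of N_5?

Intervening sets N_4 = 0 and removes its equation (N_4 := -2 if N_1 >= -2 else 5).
No directed path runs from N_4 to N_5, so N_5 keeps its natural value.
N_3 = -N_1 + N_2 + 4  [with N_1=2, N_2=0]  = 2
N_5 = 3·N_2 + N_3 - 1  [with N_2=0, N_3=2]  = 1

1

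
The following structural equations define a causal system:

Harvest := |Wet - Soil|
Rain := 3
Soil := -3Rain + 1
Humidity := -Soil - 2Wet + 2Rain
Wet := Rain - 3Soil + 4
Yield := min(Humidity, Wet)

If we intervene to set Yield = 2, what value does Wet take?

do(Yield=2) replaces the equation Yield := min(Humidity, Wet) with the constant Yield = 2.
Wet is not downstream of the intervention, so its value is determined by the original equations.
Soil = -3Rain + 1  [with Rain=3]  = -8
Wet = Rain - 3Soil + 4  [with Rain=3, Soil=-8]  = 31

31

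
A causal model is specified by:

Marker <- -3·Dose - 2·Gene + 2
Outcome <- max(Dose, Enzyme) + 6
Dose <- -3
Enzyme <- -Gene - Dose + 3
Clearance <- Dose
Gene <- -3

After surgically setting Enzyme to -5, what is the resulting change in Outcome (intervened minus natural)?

The intervention breaks the incoming arrows to Enzyme: Enzyme <- -Gene - Dose + 3 no longer applies, and Enzyme = -5.
Outcome = max(Dose, Enzyme) + 6  [with Dose=-3, Enzyme=-5]  = 3
Without intervention: Enzyme = -Gene - Dose + 3  [with Gene=-3, Dose=-3]  = 9; Outcome = max(Dose, Enzyme) + 6  [with Dose=-3, Enzyme=9]  = 15.
Change = 3 − 15 = -12.

-12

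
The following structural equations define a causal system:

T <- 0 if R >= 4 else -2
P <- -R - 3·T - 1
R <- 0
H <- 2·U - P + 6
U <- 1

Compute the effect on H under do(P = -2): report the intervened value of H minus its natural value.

7

Intervening sets P = -2 and removes its equation (P <- -R - 3·T - 1).
H = 2·U - P + 6  [with U=1, P=-2]  = 10
Without intervention: T = 0 if R >= 4 else -2  [with R=0]  = -2; P = -R - 3·T - 1  [with R=0, T=-2]  = 5; H = 2·U - P + 6  [with U=1, P=5]  = 3.
Change = 10 − 3 = 7.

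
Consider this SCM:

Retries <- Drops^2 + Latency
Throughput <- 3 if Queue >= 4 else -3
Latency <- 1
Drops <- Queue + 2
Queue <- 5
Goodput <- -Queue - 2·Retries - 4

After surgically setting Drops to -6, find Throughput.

do(Drops=-6) replaces the equation Drops <- Queue + 2 with the constant Drops = -6.
Throughput is not downstream of the intervention, so its value is determined by the original equations.
Throughput = 3 if Queue >= 4 else -3  [with Queue=5]  = 3

3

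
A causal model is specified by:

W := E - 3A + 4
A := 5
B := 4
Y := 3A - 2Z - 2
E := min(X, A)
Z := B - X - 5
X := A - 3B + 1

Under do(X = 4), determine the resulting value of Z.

-5

do(X=4) replaces the equation X := A - 3B + 1 with the constant X = 4.
Z = B - X - 5  [with B=4, X=4]  = -5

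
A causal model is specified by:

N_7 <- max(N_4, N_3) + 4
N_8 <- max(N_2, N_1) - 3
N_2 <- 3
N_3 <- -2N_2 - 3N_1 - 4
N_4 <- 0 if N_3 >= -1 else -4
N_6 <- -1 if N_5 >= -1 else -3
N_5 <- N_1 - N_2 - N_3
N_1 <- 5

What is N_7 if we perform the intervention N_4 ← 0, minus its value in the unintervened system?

The intervention breaks the incoming arrows to N_4: N_4 <- 0 if N_3 >= -1 else -4 no longer applies, and N_4 = 0.
N_3 = -2N_2 - 3N_1 - 4  [with N_2=3, N_1=5]  = -25
N_7 = max(N_4, N_3) + 4  [with N_4=0, N_3=-25]  = 4
Without intervention: N_3 = -2N_2 - 3N_1 - 4  [with N_2=3, N_1=5]  = -25; N_4 = 0 if N_3 >= -1 else -4  [with N_3=-25]  = -4; N_7 = max(N_4, N_3) + 4  [with N_4=-4, N_3=-25]  = 0.
Change = 4 − 0 = 4.

4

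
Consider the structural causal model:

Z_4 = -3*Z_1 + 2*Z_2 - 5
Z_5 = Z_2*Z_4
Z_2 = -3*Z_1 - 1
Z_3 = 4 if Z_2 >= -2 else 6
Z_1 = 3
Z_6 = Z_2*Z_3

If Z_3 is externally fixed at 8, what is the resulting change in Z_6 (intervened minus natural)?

-20

The intervention breaks the incoming arrows to Z_3: Z_3 = 4 if Z_2 >= -2 else 6 no longer applies, and Z_3 = 8.
Z_2 = -3*Z_1 - 1  [with Z_1=3]  = -10
Z_6 = Z_2*Z_3  [with Z_2=-10, Z_3=8]  = -80
Without intervention: Z_2 = -3*Z_1 - 1  [with Z_1=3]  = -10; Z_3 = 4 if Z_2 >= -2 else 6  [with Z_2=-10]  = 6; Z_6 = Z_2*Z_3  [with Z_2=-10, Z_3=6]  = -60.
Change = -80 − (-60) = -20.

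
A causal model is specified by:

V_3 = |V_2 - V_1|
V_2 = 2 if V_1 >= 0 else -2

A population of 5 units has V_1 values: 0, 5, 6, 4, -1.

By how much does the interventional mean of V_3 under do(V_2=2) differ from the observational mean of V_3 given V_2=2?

0.05

Every unit gets V_2=2 under the intervention. V_3 values become 2, 3, 4, 2, 3; E[V_3|do(V_2=2)] = 2.8.
Observing V_2=2 restricts to units where V_2's equation naturally yields 2: V_1 ∈ {0, 5, 6, 4}. In that subpopulation V_3 = 2, 3, 4, 2, mean 2.75.
Difference = 2.8 − 2.75 = 0.05.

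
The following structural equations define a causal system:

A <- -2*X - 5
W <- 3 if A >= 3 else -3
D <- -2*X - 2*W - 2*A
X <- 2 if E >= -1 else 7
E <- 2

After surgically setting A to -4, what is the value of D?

do(A=-4) replaces the equation A <- -2*X - 5 with the constant A = -4.
X = 2 if E >= -1 else 7  [with E=2]  = 2
W = 3 if A >= 3 else -3  [with A=-4]  = -3
D = -2*X - 2*W - 2*A  [with X=2, W=-3, A=-4]  = 10

10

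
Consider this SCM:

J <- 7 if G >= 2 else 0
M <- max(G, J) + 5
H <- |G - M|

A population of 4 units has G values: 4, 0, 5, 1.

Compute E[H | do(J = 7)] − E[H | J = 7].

2

The intervention sets J=7 in all 4 units regardless of G. Recomputing H per unit gives 8, 12, 7, 11; average 9.5.
E[H|J=7] averages over only the 2 units with J=7 (G = 4, 5): H = 8, 7, mean 7.5.
Difference = 9.5 − 7.5 = 2.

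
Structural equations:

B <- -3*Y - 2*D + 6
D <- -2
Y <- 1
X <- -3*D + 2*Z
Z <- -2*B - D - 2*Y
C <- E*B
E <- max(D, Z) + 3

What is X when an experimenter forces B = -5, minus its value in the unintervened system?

The intervention breaks the incoming arrows to B: B <- -3*Y - 2*D + 6 no longer applies, and B = -5.
Z = -2*B - D - 2*Y  [with B=-5, D=-2, Y=1]  = 10
X = -3*D + 2*Z  [with D=-2, Z=10]  = 26
Without intervention: B = -3*Y - 2*D + 6  [with Y=1, D=-2]  = 7; Z = -2*B - D - 2*Y  [with B=7, D=-2, Y=1]  = -14; X = -3*D + 2*Z  [with D=-2, Z=-14]  = -22.
Change = 26 − (-22) = 48.

48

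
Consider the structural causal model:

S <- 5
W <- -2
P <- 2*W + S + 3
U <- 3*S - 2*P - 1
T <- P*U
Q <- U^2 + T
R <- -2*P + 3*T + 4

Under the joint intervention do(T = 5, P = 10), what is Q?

41

The joint intervention fixes T = 5, P = 10, removing each variable's own equation.
U = 3*S - 2*P - 1  [with S=5, P=10]  = -6
Q = U^2 + T  [with U=-6, T=5]  = 41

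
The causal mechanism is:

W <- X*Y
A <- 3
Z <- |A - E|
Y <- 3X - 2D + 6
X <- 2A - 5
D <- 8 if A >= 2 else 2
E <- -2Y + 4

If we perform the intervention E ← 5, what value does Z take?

2

Intervening sets E = 5 and removes its equation (E <- -2Y + 4).
Z = |A - E|  [with A=3, E=5]  = 2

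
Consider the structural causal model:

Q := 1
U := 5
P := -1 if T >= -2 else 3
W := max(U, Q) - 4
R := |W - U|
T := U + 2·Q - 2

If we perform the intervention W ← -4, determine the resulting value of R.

The intervention breaks the incoming arrows to W: W := max(U, Q) - 4 no longer applies, and W = -4.
R = |W - U|  [with W=-4, U=5]  = 9

9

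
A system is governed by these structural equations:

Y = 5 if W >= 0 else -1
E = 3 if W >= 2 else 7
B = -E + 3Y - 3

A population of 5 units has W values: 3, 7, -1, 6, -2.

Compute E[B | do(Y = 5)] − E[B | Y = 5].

Under do(Y=5), Y's equation is replaced by Y=5 for every unit. Per-unit B: 9, 9, 5, 9, 5. Mean = 7.4.
Observing Y=5 restricts to units where Y's equation naturally yields 5: W ∈ {3, 7, 6}. In that subpopulation B = 9, 9, 9, mean 9.
Difference = 7.4 − 9 = -1.6.

-1.6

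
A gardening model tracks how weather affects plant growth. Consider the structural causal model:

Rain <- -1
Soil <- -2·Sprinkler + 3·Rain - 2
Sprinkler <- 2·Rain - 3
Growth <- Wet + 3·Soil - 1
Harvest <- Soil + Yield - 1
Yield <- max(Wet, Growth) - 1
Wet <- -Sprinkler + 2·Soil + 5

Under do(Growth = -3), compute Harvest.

23

Under do(Growth=-3), the mechanism Growth <- Wet + 3·Soil - 1 is discarded; Growth is fixed at -3.
Sprinkler = 2·Rain - 3  [with Rain=-1]  = -5
Soil = -2·Sprinkler + 3·Rain - 2  [with Sprinkler=-5, Rain=-1]  = 5
Wet = -Sprinkler + 2·Soil + 5  [with Sprinkler=-5, Soil=5]  = 20
Yield = max(Wet, Growth) - 1  [with Wet=20, Growth=-3]  = 19
Harvest = Soil + Yield - 1  [with Soil=5, Yield=19]  = 23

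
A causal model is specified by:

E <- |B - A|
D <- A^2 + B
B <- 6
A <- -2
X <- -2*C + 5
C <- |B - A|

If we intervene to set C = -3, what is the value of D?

Under do(C=-3), the mechanism C <- |B - A| is discarded; C is fixed at -3.
Since D is not a descendant of the intervened variable, it is unaffected.
D = A^2 + B  [with A=-2, B=6]  = 10

10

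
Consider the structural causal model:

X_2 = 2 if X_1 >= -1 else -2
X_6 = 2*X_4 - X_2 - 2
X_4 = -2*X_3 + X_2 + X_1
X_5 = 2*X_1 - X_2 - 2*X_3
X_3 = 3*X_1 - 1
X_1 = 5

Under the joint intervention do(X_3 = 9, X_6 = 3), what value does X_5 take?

-10

The joint intervention fixes X_3 = 9, X_6 = 3, removing each variable's own equation.
X_2 = 2 if X_1 >= -1 else -2  [with X_1=5]  = 2
X_5 = 2*X_1 - X_2 - 2*X_3  [with X_1=5, X_2=2, X_3=9]  = -10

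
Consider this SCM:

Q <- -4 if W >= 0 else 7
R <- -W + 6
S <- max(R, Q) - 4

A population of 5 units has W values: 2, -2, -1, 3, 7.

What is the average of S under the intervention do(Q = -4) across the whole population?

Every unit gets Q=-4 under the intervention. S values become 0, 4, 3, -1, -5; E[S|do(Q=-4)] = 0.2.

0.2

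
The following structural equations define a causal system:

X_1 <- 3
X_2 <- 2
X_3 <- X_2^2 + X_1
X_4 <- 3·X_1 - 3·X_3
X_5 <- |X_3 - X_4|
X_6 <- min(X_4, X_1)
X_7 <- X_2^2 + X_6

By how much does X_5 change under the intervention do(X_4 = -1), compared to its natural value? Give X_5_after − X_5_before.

-11

Intervening sets X_4 = -1 and removes its equation (X_4 <- 3·X_1 - 3·X_3).
X_3 = X_2^2 + X_1  [with X_2=2, X_1=3]  = 7
X_5 = |X_3 - X_4|  [with X_3=7, X_4=-1]  = 8
Without intervention: X_3 = X_2^2 + X_1  [with X_2=2, X_1=3]  = 7; X_4 = 3·X_1 - 3·X_3  [with X_1=3, X_3=7]  = -12; X_5 = |X_3 - X_4|  [with X_3=7, X_4=-12]  = 19.
Change = 8 − 19 = -11.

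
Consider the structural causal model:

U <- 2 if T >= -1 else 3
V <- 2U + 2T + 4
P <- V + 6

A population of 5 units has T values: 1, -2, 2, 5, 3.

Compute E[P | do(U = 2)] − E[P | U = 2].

-1.9

The intervention sets U=2 in all 5 units regardless of T. Recomputing P per unit gives 16, 10, 18, 24, 20; average 17.6.
E[P|U=2] averages over only the 4 units with U=2 (T = 1, 2, 5, 3): P = 16, 18, 24, 20, mean 19.5.
Difference = 17.6 − 19.5 = -1.9.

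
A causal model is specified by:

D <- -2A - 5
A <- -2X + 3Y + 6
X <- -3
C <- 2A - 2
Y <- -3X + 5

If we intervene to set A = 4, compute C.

do(A=4) replaces the equation A <- -2X + 3Y + 6 with the constant A = 4.
C = 2A - 2  [with A=4]  = 6

6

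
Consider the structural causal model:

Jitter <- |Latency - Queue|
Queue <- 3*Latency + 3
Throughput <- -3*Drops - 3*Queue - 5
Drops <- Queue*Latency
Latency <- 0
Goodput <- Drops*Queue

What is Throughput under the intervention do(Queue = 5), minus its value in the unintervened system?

-6

do(Queue=5) replaces the equation Queue <- 3*Latency + 3 with the constant Queue = 5.
Drops = Queue*Latency  [with Queue=5, Latency=0]  = 0
Throughput = -3*Drops - 3*Queue - 5  [with Drops=0, Queue=5]  = -20
Without intervention: Queue = 3*Latency + 3  [with Latency=0]  = 3; Drops = Queue*Latency  [with Queue=3, Latency=0]  = 0; Throughput = -3*Drops - 3*Queue - 5  [with Drops=0, Queue=3]  = -14.
Change = -20 − (-14) = -6.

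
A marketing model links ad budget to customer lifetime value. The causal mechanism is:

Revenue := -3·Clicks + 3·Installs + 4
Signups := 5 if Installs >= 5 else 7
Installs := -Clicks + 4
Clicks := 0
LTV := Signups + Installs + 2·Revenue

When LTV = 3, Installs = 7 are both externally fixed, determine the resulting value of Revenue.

Setting LTV = 3, Installs = 7 by intervention discards those variables' equations.
Revenue = -3·Clicks + 3·Installs + 4  [with Clicks=0, Installs=7]  = 25

25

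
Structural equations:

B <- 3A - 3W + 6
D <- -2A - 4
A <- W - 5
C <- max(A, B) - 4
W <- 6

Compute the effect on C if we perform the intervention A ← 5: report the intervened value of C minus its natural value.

4

do(A=5) replaces the equation A <- W - 5 with the constant A = 5.
B = 3A - 3W + 6  [with A=5, W=6]  = 3
C = max(A, B) - 4  [with A=5, B=3]  = 1
Without intervention: A = W - 5  [with W=6]  = 1; B = 3A - 3W + 6  [with A=1, W=6]  = -9; C = max(A, B) - 4  [with A=1, B=-9]  = -3.
Change = 1 − (-3) = 4.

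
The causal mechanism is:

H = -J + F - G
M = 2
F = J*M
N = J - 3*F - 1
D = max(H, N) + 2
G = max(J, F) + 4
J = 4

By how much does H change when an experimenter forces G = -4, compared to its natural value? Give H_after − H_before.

The intervention breaks the incoming arrows to G: G = max(J, F) + 4 no longer applies, and G = -4.
F = J*M  [with J=4, M=2]  = 8
H = -J + F - G  [with J=4, F=8, G=-4]  = 8
Without intervention: F = J*M  [with J=4, M=2]  = 8; G = max(J, F) + 4  [with J=4, F=8]  = 12; H = -J + F - G  [with J=4, F=8, G=12]  = -8.
Change = 8 − (-8) = 16.

16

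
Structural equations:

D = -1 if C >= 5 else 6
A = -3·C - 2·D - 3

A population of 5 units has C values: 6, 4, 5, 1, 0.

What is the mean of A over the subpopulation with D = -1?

Conditioning on D=-1 selects the 2 unit(s) with C ∈ {6, 5}. Their A values: -19, -16. Mean = -17.5.

-17.5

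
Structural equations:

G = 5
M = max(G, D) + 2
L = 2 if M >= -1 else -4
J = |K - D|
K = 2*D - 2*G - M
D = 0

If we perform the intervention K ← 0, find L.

2

The intervention breaks the incoming arrows to K: K = 2*D - 2*G - M no longer applies, and K = 0.
Since L is not a descendant of the intervened variable, it is unaffected.
M = max(G, D) + 2  [with G=5, D=0]  = 7
L = 2 if M >= -1 else -4  [with M=7]  = 2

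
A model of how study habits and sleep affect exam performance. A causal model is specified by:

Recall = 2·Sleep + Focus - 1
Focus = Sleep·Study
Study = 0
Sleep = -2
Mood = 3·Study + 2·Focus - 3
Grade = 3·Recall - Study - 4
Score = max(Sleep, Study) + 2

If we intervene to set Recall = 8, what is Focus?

do(Recall=8) replaces the equation Recall = 2·Sleep + Focus - 1 with the constant Recall = 8.
Focus is not downstream of the intervention, so its value is determined by the original equations.
Focus = Sleep·Study  [with Sleep=-2, Study=0]  = 0

0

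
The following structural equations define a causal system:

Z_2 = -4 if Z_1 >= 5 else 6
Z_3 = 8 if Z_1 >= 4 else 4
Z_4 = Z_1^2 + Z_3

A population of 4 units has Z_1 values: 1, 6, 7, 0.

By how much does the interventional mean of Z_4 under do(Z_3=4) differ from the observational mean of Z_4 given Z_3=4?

21

Under do(Z_3=4), Z_3's equation is replaced by Z_3=4 for every unit. Per-unit Z_4: 5, 40, 53, 4. Mean = 25.5.
Observing Z_3=4 restricts to units where Z_3's equation naturally yields 4: Z_1 ∈ {1, 0}. In that subpopulation Z_4 = 5, 4, mean 4.5.
Difference = 25.5 − 4.5 = 21.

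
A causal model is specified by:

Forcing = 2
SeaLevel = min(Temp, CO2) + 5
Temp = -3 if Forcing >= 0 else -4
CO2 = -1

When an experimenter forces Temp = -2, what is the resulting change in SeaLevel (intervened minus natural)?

1

The intervention breaks the incoming arrows to Temp: Temp = -3 if Forcing >= 0 else -4 no longer applies, and Temp = -2.
SeaLevel = min(Temp, CO2) + 5  [with Temp=-2, CO2=-1]  = 3
Without intervention: Temp = -3 if Forcing >= 0 else -4  [with Forcing=2]  = -3; SeaLevel = min(Temp, CO2) + 5  [with Temp=-3, CO2=-1]  = 2.
Change = 3 − 2 = 1.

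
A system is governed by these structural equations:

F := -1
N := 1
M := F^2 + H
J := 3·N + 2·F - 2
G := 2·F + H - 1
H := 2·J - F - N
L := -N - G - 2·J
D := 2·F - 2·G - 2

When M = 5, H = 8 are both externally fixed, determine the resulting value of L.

The joint intervention fixes M = 5, H = 8, removing each variable's own equation.
J = 3·N + 2·F - 2  [with N=1, F=-1]  = -1
G = 2·F + H - 1  [with F=-1, H=8]  = 5
L = -N - G - 2·J  [with N=1, G=5, J=-1]  = -4

-4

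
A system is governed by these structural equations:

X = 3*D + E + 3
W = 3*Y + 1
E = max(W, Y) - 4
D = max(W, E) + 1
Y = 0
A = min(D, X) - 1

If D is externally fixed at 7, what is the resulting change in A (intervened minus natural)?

Under do(D=7), the mechanism D = max(W, E) + 1 is discarded; D is fixed at 7.
W = 3*Y + 1  [with Y=0]  = 1
E = max(W, Y) - 4  [with W=1, Y=0]  = -3
X = 3*D + E + 3  [with D=7, E=-3]  = 21
A = min(D, X) - 1  [with D=7, X=21]  = 6
Without intervention: W = 3*Y + 1  [with Y=0]  = 1; E = max(W, Y) - 4  [with W=1, Y=0]  = -3; D = max(W, E) + 1  [with W=1, E=-3]  = 2; X = 3*D + E + 3  [with D=2, E=-3]  = 6; A = min(D, X) - 1  [with D=2, X=6]  = 1.
Change = 6 − 1 = 5.

5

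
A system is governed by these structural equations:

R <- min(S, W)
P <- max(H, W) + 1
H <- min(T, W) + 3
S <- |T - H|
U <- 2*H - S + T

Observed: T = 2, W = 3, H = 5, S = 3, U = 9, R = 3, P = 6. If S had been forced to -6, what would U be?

18

Intervening sets S = -6 and removes its equation (S <- |T - H|).
H = min(T, W) + 3  [with T=2, W=3]  = 5
U = 2*H - S + T  [with H=5, S=-6, T=2]  = 18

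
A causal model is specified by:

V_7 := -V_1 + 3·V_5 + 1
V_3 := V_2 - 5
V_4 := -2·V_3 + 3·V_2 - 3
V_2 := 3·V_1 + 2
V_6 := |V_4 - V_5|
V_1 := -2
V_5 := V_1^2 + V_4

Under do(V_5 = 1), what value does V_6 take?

The intervention breaks the incoming arrows to V_5: V_5 := V_1^2 + V_4 no longer applies, and V_5 = 1.
V_2 = 3·V_1 + 2  [with V_1=-2]  = -4
V_3 = V_2 - 5  [with V_2=-4]  = -9
V_4 = -2·V_3 + 3·V_2 - 3  [with V_3=-9, V_2=-4]  = 3
V_6 = |V_4 - V_5|  [with V_4=3, V_5=1]  = 2

2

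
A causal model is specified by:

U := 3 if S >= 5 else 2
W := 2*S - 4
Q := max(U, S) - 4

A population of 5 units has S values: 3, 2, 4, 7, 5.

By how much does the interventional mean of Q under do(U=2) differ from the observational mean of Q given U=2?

1.2

Under do(U=2), U's equation is replaced by U=2 for every unit. Per-unit Q: -1, -2, 0, 3, 1. Mean = 0.2.
Conditioning on U=2 selects the 3 unit(s) with S ∈ {3, 2, 4}. Their Q values: -1, -2, 0. Mean = -1.
Difference = 0.2 − (-1) = 1.2.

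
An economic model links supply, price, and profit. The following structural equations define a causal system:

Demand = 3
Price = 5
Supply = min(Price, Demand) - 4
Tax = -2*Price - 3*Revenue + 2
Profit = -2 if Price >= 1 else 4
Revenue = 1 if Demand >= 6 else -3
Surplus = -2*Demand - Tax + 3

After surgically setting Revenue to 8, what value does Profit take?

Under do(Revenue=8), the mechanism Revenue = 1 if Demand >= 6 else -3 is discarded; Revenue is fixed at 8.
Since Profit is not a descendant of the intervened variable, it is unaffected.
Profit = -2 if Price >= 1 else 4  [with Price=5]  = -2

-2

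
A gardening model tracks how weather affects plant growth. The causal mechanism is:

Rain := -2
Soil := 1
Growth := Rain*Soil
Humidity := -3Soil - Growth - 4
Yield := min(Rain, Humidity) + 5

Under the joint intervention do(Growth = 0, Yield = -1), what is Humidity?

-7

The joint intervention fixes Growth = 0, Yield = -1, removing each variable's own equation.
Humidity = -3Soil - Growth - 4  [with Soil=1, Growth=0]  = -7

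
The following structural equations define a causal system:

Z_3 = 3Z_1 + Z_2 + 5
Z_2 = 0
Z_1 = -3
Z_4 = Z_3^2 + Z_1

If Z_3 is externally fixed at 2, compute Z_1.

Under do(Z_3=2), the mechanism Z_3 = 3Z_1 + Z_2 + 5 is discarded; Z_3 is fixed at 2.
Z_1 is not downstream of the intervention, so its value is determined by the original equations.

-3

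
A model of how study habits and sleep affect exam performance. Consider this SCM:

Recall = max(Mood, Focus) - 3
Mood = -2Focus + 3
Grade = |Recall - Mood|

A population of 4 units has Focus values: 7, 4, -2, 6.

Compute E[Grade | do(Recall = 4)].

10

The intervention sets Recall=4 in all 4 units regardless of Focus. Recomputing Grade per unit gives 15, 9, 3, 13; average 10.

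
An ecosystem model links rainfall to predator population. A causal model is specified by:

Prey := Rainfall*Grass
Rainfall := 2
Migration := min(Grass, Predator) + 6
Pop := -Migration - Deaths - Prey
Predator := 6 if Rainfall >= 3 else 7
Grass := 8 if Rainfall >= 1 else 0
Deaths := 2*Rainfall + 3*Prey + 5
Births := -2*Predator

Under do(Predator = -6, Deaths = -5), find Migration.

0

Setting Predator = -6, Deaths = -5 by intervention discards those variables' equations.
Grass = 8 if Rainfall >= 1 else 0  [with Rainfall=2]  = 8
Migration = min(Grass, Predator) + 6  [with Grass=8, Predator=-6]  = 0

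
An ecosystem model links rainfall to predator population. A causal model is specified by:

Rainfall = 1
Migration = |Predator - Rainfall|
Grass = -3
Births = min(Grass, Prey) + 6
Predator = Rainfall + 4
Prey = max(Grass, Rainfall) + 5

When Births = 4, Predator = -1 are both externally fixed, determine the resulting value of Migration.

2

Setting Births = 4, Predator = -1 by intervention discards those variables' equations.
Migration = |Predator - Rainfall|  [with Predator=-1, Rainfall=1]  = 2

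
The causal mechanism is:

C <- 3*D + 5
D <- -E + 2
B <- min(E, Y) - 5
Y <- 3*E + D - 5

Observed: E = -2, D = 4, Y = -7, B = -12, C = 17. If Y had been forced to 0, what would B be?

-7

The intervention breaks the incoming arrows to Y: Y <- 3*E + D - 5 no longer applies, and Y = 0.
B = min(E, Y) - 5  [with E=-2, Y=0]  = -7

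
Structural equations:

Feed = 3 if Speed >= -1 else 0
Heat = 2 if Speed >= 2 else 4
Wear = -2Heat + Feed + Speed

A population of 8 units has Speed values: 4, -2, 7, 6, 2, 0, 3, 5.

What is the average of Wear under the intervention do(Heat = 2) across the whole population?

The intervention sets Heat=2 in all 8 units regardless of Speed. Recomputing Wear per unit gives 3, -6, 6, 5, 1, -1, 2, 4; average 1.75.

1.75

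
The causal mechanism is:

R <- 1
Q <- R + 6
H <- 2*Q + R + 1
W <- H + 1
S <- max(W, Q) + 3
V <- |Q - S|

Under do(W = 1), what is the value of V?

Under do(W=1), the mechanism W <- H + 1 is discarded; W is fixed at 1.
Q = R + 6  [with R=1]  = 7
S = max(W, Q) + 3  [with W=1, Q=7]  = 10
V = |Q - S|  [with Q=7, S=10]  = 3

3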